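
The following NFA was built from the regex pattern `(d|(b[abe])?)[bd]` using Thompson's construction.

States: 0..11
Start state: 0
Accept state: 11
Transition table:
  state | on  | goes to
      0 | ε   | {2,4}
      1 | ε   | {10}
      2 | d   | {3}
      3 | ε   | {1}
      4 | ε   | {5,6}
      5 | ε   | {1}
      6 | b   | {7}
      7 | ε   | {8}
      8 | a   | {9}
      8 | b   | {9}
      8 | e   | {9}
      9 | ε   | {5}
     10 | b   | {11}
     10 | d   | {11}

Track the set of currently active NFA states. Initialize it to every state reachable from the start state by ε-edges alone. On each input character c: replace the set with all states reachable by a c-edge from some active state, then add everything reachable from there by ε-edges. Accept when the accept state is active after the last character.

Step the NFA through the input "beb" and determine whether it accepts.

initial (ε-close {0}): {0,1,2,4,5,6,10}
'b' @ 1: {7,8,11}  (accept∈set)
'e' @ 2: {1,5,9,10}
'b' @ 3: {11}  (accept∈set)
after full input: {11}  (accept=11 in)

Answer: ACCEPT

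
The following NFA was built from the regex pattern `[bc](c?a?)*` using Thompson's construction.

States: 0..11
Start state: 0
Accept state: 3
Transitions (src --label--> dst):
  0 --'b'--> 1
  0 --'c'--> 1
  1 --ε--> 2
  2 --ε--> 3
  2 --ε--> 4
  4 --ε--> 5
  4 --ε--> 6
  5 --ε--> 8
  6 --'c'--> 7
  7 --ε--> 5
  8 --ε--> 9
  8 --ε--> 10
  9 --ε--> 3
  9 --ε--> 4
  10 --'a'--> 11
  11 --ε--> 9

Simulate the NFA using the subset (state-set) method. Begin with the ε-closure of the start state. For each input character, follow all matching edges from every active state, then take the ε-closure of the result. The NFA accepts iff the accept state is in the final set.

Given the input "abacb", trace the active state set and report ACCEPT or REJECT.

start: ε-closure({0}) = {0}
'a' @ 1: {}  — no active states
rest 'bacb' ignored (set empty)
end set {} — state 3 not in

Answer: REJECT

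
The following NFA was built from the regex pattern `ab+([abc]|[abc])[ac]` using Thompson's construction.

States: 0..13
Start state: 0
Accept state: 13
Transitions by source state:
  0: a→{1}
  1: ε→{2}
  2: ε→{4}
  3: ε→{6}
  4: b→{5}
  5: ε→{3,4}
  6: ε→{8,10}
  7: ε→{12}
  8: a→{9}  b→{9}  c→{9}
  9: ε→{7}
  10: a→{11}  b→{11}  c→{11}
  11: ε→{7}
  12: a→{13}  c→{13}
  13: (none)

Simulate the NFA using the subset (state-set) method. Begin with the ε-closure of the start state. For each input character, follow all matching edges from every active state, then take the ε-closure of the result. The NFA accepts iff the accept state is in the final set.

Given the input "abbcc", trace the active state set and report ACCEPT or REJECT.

Answer: ACCEPT

Derivation:
start: ε-closure({0}) = {0}
'a' @ 1: {1,2,4}
'b' @ 2: {3,4,5,6,8,10}
'b' @ 3: {3,4,5,6,7,8,9,10,11,12}
'c' @ 4: {7,9,11,12,13}  (accept∈set)
'c' @ 5: {13}  (accept∈set)
final: {13}; accept 13 in set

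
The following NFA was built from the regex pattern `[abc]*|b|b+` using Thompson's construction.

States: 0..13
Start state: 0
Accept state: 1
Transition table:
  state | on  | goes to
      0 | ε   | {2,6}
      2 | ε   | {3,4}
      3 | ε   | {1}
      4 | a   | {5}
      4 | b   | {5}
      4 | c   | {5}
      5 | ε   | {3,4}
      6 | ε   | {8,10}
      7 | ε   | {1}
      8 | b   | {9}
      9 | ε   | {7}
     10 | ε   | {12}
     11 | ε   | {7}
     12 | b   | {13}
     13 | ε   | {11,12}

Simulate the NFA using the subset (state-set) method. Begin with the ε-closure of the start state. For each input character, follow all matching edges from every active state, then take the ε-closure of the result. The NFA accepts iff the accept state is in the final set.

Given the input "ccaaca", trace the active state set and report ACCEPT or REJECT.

initial (ε-close {0}): {0,1,2,3,4,6,8,10,12}
'c' @ 1: {1,3,4,5}  [accepting]
'c' @ 2: {1,3,4,5}  [accepting]
'a' @ 3: {1,3,4,5}  [accepting]
'a' @ 4: {1,3,4,5}  [accepting]
'c' @ 5: {1,3,4,5}  [accepting]
'a' @ 6: {1,3,4,5}  [accepting]
after full input: {1,3,4,5}  (accept=1 in)

Answer: ACCEPT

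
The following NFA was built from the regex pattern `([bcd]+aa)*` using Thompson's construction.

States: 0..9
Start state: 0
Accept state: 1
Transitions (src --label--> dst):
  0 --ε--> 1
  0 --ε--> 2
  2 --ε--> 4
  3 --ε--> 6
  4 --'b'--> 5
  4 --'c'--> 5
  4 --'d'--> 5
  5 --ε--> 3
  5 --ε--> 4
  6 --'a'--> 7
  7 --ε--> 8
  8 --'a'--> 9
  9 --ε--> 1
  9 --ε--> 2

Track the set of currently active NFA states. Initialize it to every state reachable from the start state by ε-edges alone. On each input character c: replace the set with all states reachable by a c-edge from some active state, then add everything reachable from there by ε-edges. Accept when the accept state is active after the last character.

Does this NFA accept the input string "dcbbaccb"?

S₀ = ε-closure({0}) = {0,1,2,4}
'd' @ 1: {3,4,5,6}
'c' @ 2: {3,4,5,6}
'b' @ 3: {3,4,5,6}
'b' @ 4: {3,4,5,6}
'a' @ 5: {7,8}
'c' @ 6: {}  — dead — no transitions
rest 'cb' ignored (set empty)
after full input: {}  (accept=1 not in)

Answer: REJECT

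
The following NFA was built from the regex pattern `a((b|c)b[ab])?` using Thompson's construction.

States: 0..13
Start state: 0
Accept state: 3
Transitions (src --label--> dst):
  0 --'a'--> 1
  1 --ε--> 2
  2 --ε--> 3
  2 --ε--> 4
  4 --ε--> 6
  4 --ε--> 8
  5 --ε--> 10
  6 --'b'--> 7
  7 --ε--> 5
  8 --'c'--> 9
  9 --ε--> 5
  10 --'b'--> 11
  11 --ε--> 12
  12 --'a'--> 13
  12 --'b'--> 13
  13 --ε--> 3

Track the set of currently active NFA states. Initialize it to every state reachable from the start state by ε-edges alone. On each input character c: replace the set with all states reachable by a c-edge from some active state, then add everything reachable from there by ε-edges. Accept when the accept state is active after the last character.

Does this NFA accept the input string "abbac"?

S₀ = ε-closure({0}) = {0}
'a' @ 1: {1,2,3,4,6,8}  [accepting]
'b' @ 2: {5,7,10}
'b' @ 3: {11,12}
'a' @ 4: {3,13}  [accepting]
'c' @ 5: {}  — dead — no transitions
final: {}; accept 3 not in set

Answer: REJECT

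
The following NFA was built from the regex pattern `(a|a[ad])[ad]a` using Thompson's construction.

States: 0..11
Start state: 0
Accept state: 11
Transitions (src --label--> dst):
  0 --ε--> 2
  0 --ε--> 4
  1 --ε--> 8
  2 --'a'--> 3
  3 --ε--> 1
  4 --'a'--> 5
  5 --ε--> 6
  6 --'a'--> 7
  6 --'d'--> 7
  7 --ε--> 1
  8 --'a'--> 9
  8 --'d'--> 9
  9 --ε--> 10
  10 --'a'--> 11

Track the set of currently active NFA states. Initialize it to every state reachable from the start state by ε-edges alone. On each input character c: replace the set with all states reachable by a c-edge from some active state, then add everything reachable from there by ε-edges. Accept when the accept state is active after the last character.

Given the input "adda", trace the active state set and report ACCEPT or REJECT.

start: ε-closure({0}) = {0,2,4}
'a' @ 1: {1,3,5,6,8}
'd' @ 2: {1,7,8,9,10}
'd' @ 3: {9,10}
'a' @ 4: {11}  ✓accept
final: {11}; accept 11 in set

Answer: ACCEPT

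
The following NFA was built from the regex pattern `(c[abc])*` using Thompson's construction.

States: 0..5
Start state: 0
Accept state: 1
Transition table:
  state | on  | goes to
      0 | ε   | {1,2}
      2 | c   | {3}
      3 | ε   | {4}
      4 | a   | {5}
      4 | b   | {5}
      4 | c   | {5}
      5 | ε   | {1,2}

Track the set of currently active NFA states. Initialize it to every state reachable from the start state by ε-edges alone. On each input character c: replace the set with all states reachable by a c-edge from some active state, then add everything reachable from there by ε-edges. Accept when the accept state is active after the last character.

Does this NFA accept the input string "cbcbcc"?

start: ε-closure({0}) = {0,1,2}
'c' @ 1: {3,4}
'b' @ 2: {1,2,5}  ✓accept
'c' @ 3: {3,4}
'b' @ 4: {1,2,5}  ✓accept
'c' @ 5: {3,4}
'c' @ 6: {1,2,5}  ✓accept
end set {1,2,5} — state 1 in

Answer: ACCEPT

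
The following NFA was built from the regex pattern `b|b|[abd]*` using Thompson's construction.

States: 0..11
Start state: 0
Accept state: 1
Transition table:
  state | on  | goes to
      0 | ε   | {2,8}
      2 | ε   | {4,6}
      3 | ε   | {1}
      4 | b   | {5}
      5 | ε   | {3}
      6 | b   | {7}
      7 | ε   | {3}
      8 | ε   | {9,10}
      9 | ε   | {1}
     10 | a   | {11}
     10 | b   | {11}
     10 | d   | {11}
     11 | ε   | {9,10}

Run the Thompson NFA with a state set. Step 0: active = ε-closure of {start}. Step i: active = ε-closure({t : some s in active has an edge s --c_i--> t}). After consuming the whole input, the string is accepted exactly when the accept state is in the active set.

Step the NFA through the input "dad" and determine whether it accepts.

Answer: ACCEPT

Derivation:
S₀ = ε-closure({0}) = {0,1,2,4,6,8,9,10}
'd' @ 1: {1,9,10,11}  (accept∈set)
'a' @ 2: {1,9,10,11}  (accept∈set)
'd' @ 3: {1,9,10,11}  (accept∈set)
end set {1,9,10,11} — state 1 in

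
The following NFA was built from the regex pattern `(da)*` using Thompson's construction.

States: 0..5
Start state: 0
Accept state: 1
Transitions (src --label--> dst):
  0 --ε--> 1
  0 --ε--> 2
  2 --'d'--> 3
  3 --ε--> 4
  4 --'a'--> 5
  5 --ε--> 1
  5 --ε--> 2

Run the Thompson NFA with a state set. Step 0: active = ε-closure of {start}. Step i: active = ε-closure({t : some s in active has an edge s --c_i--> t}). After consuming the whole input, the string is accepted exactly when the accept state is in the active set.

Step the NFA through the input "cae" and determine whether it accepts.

initial (ε-close {0}): {0,1,2}
'c' @ 1: {}  — no active states
rest 'ae' ignored (set empty)
end set {} — state 1 not in

Answer: REJECT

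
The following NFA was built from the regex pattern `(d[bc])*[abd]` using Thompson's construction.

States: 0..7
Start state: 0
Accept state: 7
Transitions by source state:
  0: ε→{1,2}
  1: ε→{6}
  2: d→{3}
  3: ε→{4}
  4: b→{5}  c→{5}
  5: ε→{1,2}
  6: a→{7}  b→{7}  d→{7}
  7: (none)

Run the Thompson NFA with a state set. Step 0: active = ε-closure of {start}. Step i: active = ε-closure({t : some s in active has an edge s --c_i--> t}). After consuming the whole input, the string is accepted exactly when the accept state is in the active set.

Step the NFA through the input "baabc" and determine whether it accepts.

initial (ε-close {0}): {0,1,2,6}
'b' @ 1: {7}  [accepting]
'a' @ 2: {}  — no active states
rest 'abc' ignored (set empty)
after full input: {}  (accept=7 not in)

Answer: REJECT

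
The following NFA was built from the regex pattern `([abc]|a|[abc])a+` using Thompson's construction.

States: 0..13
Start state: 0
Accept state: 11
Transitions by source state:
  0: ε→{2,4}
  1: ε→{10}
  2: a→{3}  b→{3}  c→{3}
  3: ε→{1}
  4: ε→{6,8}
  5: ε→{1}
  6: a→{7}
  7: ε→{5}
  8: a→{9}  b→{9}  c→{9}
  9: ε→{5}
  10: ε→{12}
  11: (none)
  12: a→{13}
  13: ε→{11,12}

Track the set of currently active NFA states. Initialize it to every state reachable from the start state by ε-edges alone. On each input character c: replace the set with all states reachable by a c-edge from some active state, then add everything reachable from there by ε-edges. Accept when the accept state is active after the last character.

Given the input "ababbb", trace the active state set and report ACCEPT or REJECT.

S₀ = ε-closure({0}) = {0,2,4,6,8}
'a' @ 1: {1,3,5,7,9,10,12}
'b' @ 2: {}  — no active states
rest 'abbb' ignored (set empty)
after full input: {}  (accept=11 not in)

Answer: REJECT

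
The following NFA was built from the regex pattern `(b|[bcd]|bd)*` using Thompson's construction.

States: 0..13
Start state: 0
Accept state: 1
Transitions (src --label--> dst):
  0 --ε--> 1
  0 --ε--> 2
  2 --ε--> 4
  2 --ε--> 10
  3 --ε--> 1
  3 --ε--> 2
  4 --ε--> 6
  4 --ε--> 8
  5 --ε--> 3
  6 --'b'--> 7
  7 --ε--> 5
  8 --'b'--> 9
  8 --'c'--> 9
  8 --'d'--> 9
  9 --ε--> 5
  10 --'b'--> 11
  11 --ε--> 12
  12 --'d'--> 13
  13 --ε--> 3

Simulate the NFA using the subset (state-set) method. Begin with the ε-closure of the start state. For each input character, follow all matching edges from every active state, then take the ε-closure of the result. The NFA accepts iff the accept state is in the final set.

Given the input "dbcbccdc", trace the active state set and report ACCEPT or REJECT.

S₀ = ε-closure({0}) = {0,1,2,4,6,8,10}
'd' @ 1: {1,2,3,4,5,6,8,9,10}  [accepting]
'b' @ 2: {1,2,3,4,5,6,7,8,9,10,11,12}  [accepting]
'c' @ 3: {1,2,3,4,5,6,8,9,10}  [accepting]
'b' @ 4: {1,2,3,4,5,6,7,8,9,10,11,12}  [accepting]
'c' @ 5: {1,2,3,4,5,6,8,9,10}  [accepting]
'c' @ 6: {1,2,3,4,5,6,8,9,10}  [accepting]
'd' @ 7: {1,2,3,4,5,6,8,9,10}  [accepting]
'c' @ 8: {1,2,3,4,5,6,8,9,10}  [accepting]
final: {1,2,3,4,5,6,8,9,10}; accept 1 in set

Answer: ACCEPT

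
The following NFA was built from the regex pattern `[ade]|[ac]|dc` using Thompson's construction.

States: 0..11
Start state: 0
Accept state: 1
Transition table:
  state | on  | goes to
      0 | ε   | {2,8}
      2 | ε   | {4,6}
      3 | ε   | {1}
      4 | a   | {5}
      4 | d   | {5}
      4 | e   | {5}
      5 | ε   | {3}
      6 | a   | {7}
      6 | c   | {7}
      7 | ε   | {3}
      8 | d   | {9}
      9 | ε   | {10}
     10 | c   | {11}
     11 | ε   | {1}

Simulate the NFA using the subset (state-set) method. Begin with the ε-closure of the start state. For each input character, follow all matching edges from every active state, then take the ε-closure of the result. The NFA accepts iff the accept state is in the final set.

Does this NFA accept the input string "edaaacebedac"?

start: ε-closure({0}) = {0,2,4,6,8}
'e' @ 1: {1,3,5}  (accept∈set)
'd' @ 2: {}  — dead — no transitions
rest 'aaacebedac' ignored (set empty)
end set {} — state 1 not in

Answer: REJECT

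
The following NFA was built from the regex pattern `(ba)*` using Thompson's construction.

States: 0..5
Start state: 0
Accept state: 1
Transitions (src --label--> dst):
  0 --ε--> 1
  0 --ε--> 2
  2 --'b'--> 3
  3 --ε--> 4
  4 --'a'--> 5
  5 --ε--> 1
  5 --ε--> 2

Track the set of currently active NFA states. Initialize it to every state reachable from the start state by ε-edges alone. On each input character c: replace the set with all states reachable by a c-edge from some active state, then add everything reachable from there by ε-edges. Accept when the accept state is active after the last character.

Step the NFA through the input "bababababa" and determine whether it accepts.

Answer: ACCEPT

Derivation:
start: ε-closure({0}) = {0,1,2}
'b' @ 1: {3,4}
'a' @ 2: {1,2,5}  ✓accept
'b' @ 3: {3,4}
'a' @ 4: {1,2,5}  ✓accept
'b' @ 5: {3,4}
'a' @ 6: {1,2,5}  ✓accept
'b' @ 7: {3,4}
'a' @ 8: {1,2,5}  ✓accept
'b' @ 9: {3,4}
'a' @ 10: {1,2,5}  ✓accept
after full input: {1,2,5}  (accept=1 in)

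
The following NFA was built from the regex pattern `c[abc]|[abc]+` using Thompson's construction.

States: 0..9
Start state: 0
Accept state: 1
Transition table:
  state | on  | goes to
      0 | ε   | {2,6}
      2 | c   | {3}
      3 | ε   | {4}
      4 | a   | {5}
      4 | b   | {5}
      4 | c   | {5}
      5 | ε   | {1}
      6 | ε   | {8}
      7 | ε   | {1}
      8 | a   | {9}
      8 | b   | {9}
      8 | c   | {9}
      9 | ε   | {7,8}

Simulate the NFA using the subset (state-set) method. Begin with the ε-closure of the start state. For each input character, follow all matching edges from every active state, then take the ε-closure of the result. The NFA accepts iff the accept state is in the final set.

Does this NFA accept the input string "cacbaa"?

Answer: ACCEPT

Steps:
S₀ = ε-closure({0}) = {0,2,6,8}
'c' @ 1: {1,3,4,7,8,9}  ✓accept
'a' @ 2: {1,5,7,8,9}  ✓accept
'c' @ 3: {1,7,8,9}  ✓accept
'b' @ 4: {1,7,8,9}  ✓accept
'a' @ 5: {1,7,8,9}  ✓accept
'a' @ 6: {1,7,8,9}  ✓accept
end set {1,7,8,9} — state 1 in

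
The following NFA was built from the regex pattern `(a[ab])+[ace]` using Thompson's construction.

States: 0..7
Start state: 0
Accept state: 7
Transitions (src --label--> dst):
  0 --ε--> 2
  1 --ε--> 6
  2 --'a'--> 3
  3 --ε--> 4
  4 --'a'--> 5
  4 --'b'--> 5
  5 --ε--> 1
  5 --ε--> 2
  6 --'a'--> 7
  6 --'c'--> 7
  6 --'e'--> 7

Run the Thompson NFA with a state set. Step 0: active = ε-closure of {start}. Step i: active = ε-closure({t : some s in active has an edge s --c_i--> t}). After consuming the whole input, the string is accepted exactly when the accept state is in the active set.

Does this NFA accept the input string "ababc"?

Answer: ACCEPT

Trace:
start: ε-closure({0}) = {0,2}
'a' @ 1: {3,4}
'b' @ 2: {1,2,5,6}
'a' @ 3: {3,4,7}  [accepting]
'b' @ 4: {1,2,5,6}
'c' @ 5: {7}  [accepting]
end set {7} — state 7 in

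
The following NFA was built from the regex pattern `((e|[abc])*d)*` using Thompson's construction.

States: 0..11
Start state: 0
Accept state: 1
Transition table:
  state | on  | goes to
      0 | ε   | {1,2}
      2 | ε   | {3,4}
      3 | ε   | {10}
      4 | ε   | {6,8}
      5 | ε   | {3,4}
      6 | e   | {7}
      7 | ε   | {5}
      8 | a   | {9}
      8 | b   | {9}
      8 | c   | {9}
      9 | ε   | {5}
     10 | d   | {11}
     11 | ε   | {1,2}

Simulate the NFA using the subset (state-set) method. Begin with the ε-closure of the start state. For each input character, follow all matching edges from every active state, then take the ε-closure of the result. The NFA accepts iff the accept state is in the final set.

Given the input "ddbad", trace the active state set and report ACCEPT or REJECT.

Answer: ACCEPT

Steps:
initial (ε-close {0}): {0,1,2,3,4,6,8,10}
'd' @ 1: {1,2,3,4,6,8,10,11}  ✓accept
'd' @ 2: {1,2,3,4,6,8,10,11}  ✓accept
'b' @ 3: {3,4,5,6,8,9,10}
'a' @ 4: {3,4,5,6,8,9,10}
'd' @ 5: {1,2,3,4,6,8,10,11}  ✓accept
after full input: {1,2,3,4,6,8,10,11}  (accept=1 in)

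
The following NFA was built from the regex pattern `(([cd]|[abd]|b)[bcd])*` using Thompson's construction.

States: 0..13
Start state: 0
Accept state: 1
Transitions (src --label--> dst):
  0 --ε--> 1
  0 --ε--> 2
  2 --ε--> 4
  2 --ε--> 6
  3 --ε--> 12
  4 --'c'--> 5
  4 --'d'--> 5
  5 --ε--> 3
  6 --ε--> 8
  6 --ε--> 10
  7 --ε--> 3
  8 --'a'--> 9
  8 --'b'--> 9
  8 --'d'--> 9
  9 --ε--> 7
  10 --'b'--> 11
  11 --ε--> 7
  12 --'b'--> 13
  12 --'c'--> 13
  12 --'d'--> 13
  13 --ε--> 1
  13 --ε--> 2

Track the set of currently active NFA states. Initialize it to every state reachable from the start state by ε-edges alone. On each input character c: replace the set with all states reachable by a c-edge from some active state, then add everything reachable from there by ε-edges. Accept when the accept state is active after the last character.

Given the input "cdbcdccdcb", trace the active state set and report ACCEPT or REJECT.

start: ε-closure({0}) = {0,1,2,4,6,8,10}
'c' @ 1: {3,5,12}
'd' @ 2: {1,2,4,6,8,10,13}  (accept∈set)
'b' @ 3: {3,7,9,11,12}
'c' @ 4: {1,2,4,6,8,10,13}  (accept∈set)
'd' @ 5: {3,5,7,9,12}
'c' @ 6: {1,2,4,6,8,10,13}  (accept∈set)
'c' @ 7: {3,5,12}
'd' @ 8: {1,2,4,6,8,10,13}  (accept∈set)
'c' @ 9: {3,5,12}
'b' @ 10: {1,2,4,6,8,10,13}  (accept∈set)
end set {1,2,4,6,8,10,13} — state 1 in

Answer: ACCEPT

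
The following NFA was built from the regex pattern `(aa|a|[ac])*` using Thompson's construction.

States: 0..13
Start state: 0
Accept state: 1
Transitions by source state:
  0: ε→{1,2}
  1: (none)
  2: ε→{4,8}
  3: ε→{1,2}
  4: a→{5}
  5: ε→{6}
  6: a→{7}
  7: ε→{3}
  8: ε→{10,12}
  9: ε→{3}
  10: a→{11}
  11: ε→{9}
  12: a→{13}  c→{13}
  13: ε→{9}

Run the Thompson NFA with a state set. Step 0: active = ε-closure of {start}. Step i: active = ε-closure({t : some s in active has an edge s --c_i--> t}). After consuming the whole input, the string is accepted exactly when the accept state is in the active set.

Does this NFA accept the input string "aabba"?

initial (ε-close {0}): {0,1,2,4,8,10,12}
'a' @ 1: {1,2,3,4,5,6,8,9,10,11,12,13}  (accept∈set)
'a' @ 2: {1,2,3,4,5,6,7,8,9,10,11,12,13}  (accept∈set)
'b' @ 3: {}  — dead — no transitions
rest 'ba' ignored (set empty)
after full input: {}  (accept=1 not in)

Answer: REJECT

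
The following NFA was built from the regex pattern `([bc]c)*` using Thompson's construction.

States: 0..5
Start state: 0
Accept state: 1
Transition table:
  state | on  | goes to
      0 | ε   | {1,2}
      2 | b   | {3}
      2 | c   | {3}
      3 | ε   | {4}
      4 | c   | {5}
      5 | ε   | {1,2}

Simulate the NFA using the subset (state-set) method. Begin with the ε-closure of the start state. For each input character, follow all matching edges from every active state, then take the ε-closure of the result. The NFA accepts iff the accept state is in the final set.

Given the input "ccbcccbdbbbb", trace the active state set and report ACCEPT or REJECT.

S₀ = ε-closure({0}) = {0,1,2}
'c' @ 1: {3,4}
'c' @ 2: {1,2,5}  (accept∈set)
'b' @ 3: {3,4}
'c' @ 4: {1,2,5}  (accept∈set)
'c' @ 5: {3,4}
'c' @ 6: {1,2,5}  (accept∈set)
'b' @ 7: {3,4}
'd' @ 8: {}  — state set empty
rest 'bbbb' ignored (set empty)
end set {} — state 1 not in

Answer: REJECT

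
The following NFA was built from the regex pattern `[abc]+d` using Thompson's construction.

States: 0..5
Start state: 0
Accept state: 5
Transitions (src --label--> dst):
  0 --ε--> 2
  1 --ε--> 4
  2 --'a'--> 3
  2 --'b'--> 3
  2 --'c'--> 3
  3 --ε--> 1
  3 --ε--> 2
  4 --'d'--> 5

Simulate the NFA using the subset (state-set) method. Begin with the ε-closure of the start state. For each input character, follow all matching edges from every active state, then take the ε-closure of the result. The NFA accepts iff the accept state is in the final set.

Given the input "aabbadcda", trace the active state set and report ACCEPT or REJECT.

initial (ε-close {0}): {0,2}
'a' @ 1: {1,2,3,4}
'a' @ 2: {1,2,3,4}
'b' @ 3: {1,2,3,4}
'b' @ 4: {1,2,3,4}
'a' @ 5: {1,2,3,4}
'd' @ 6: {5}  ✓accept
'c' @ 7: {}  — state set empty
rest 'da' ignored (set empty)
after full input: {}  (accept=5 not in)

Answer: REJECT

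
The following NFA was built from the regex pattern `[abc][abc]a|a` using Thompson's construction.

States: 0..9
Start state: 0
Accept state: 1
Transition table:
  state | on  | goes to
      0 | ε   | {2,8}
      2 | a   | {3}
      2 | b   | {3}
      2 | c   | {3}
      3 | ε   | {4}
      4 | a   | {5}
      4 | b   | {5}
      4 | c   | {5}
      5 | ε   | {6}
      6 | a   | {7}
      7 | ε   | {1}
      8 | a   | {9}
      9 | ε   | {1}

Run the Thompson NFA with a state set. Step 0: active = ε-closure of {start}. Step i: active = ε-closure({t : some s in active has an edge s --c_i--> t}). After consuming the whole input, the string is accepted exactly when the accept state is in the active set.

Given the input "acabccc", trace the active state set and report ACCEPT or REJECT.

S₀ = ε-closure({0}) = {0,2,8}
'a' @ 1: {1,3,4,9}  (accept∈set)
'c' @ 2: {5,6}
'a' @ 3: {1,7}  (accept∈set)
'b' @ 4: {}  — no active states
rest 'ccc' ignored (set empty)
after full input: {}  (accept=1 not in)

Answer: REJECT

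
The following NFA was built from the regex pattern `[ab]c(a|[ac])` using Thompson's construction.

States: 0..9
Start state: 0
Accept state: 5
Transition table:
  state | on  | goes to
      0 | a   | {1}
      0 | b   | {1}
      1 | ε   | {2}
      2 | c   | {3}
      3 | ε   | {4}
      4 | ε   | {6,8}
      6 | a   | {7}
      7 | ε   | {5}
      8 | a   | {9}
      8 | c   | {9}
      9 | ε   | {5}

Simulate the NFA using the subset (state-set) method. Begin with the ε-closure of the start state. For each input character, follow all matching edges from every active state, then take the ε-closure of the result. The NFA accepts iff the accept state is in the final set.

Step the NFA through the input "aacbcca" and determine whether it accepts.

Answer: REJECT

Derivation:
S₀ = ε-closure({0}) = {0}
'a' @ 1: {1,2}
'a' @ 2: {}  — dead — no transitions
rest 'cbcca' ignored (set empty)
after full input: {}  (accept=5 not in)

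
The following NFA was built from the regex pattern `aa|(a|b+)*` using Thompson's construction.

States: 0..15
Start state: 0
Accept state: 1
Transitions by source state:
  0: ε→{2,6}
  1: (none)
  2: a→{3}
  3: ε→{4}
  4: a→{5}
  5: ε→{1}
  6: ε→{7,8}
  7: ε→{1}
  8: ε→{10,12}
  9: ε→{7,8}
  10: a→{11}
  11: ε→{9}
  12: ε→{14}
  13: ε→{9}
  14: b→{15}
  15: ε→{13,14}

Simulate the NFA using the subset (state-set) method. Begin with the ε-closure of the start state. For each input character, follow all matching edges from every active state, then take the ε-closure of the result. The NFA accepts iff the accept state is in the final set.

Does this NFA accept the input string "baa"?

Answer: ACCEPT

Derivation:
initial (ε-close {0}): {0,1,2,6,7,8,10,12,14}
'b' @ 1: {1,7,8,9,10,12,13,14,15}  [accepting]
'a' @ 2: {1,7,8,9,10,11,12,14}  [accepting]
'a' @ 3: {1,7,8,9,10,11,12,14}  [accepting]
end set {1,7,8,9,10,11,12,14} — state 1 in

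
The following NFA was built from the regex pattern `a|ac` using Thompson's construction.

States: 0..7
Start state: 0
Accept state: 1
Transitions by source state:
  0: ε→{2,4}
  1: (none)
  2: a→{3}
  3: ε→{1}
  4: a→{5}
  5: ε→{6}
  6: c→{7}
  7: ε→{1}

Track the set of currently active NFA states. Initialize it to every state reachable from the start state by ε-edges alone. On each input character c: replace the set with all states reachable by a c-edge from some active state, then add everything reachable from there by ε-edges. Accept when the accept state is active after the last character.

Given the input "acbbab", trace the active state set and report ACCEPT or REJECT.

start: ε-closure({0}) = {0,2,4}
'a' @ 1: {1,3,5,6}  ✓accept
'c' @ 2: {1,7}  ✓accept
'b' @ 3: {}  — no active states
rest 'bab' ignored (set empty)
final: {}; accept 1 not in set

Answer: REJECT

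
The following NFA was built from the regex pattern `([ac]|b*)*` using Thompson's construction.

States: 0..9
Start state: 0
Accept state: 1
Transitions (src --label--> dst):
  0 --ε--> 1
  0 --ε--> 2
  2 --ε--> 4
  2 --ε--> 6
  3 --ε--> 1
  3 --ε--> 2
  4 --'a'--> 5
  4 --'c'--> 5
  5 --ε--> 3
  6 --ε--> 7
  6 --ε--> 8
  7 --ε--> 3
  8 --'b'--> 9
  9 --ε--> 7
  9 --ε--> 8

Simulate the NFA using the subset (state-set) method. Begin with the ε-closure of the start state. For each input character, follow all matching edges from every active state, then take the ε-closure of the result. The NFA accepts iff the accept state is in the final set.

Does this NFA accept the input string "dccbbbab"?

S₀ = ε-closure({0}) = {0,1,2,3,4,6,7,8}
'd' @ 1: {}  — no active states
rest 'ccbbbab' ignored (set empty)
final: {}; accept 1 not in set

Answer: REJECT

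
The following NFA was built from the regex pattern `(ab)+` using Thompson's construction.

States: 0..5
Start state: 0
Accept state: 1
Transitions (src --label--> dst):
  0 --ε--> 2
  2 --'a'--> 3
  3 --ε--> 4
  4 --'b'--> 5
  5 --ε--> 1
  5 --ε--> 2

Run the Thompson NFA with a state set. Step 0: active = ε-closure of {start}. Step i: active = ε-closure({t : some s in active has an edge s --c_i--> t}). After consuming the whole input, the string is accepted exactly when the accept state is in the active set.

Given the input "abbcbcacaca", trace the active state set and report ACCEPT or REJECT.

Answer: REJECT

Trace:
S₀ = ε-closure({0}) = {0,2}
'a' @ 1: {3,4}
'b' @ 2: {1,2,5}  ✓accept
'b' @ 3: {}  — state set empty
rest 'cbcacaca' ignored (set empty)
after full input: {}  (accept=1 not in)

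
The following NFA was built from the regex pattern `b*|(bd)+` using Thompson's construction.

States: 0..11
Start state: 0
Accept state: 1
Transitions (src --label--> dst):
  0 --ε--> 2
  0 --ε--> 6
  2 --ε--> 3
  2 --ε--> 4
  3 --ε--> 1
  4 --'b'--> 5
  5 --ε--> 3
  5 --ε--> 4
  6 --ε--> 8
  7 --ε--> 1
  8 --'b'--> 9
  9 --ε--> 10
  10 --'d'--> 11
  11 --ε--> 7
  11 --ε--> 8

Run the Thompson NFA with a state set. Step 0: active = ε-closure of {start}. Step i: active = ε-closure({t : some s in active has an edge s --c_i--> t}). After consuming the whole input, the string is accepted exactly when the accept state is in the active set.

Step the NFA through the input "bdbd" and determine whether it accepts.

initial (ε-close {0}): {0,1,2,3,4,6,8}
'b' @ 1: {1,3,4,5,9,10}  [accepting]
'd' @ 2: {1,7,8,11}  [accepting]
'b' @ 3: {9,10}
'd' @ 4: {1,7,8,11}  [accepting]
after full input: {1,7,8,11}  (accept=1 in)

Answer: ACCEPT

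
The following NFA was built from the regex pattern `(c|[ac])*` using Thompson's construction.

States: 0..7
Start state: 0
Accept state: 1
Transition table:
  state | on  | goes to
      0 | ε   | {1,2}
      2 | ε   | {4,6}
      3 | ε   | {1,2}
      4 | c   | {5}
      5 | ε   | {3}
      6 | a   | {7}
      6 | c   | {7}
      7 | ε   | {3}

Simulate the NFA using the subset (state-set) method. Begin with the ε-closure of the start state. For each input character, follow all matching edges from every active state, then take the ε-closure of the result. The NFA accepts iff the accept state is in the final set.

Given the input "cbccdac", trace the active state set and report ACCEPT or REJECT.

start: ε-closure({0}) = {0,1,2,4,6}
'c' @ 1: {1,2,3,4,5,6,7}  [accepting]
'b' @ 2: {}  — state set empty
rest 'ccdac' ignored (set empty)
final: {}; accept 1 not in set

Answer: REJECT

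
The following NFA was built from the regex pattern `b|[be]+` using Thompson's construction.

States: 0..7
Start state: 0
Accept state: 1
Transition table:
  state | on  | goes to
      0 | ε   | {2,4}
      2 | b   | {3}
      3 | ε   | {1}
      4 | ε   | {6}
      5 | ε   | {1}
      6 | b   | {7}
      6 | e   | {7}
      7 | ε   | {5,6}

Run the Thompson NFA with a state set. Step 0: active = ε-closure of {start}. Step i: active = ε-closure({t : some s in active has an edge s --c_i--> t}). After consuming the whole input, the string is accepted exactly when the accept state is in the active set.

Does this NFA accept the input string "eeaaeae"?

start: ε-closure({0}) = {0,2,4,6}
'e' @ 1: {1,5,6,7}  (accept∈set)
'e' @ 2: {1,5,6,7}  (accept∈set)
'a' @ 3: {}  — no active states
rest 'aeae' ignored (set empty)
final: {}; accept 1 not in set

Answer: REJECT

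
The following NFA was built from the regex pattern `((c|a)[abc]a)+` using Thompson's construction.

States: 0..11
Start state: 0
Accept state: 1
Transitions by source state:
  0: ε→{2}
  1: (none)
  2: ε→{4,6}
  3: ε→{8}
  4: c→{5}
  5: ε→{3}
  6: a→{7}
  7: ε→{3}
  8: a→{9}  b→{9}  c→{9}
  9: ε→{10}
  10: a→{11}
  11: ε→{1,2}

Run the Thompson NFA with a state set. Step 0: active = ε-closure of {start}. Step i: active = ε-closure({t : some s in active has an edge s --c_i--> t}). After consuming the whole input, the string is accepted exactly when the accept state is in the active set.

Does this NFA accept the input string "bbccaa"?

Answer: REJECT

Trace:
start: ε-closure({0}) = {0,2,4,6}
'b' @ 1: {}  — dead — no transitions
rest 'bccaa' ignored (set empty)
final: {}; accept 1 not in set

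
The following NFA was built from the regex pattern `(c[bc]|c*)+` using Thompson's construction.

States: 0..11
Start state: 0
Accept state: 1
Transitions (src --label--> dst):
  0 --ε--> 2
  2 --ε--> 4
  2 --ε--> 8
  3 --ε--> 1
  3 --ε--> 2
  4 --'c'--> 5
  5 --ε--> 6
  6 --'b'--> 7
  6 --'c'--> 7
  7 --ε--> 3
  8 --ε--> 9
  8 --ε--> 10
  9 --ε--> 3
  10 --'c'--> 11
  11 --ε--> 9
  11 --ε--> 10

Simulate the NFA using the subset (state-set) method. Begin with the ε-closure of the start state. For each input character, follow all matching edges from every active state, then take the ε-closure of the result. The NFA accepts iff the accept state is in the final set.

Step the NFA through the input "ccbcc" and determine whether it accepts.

Answer: ACCEPT

Steps:
initial (ε-close {0}): {0,1,2,3,4,8,9,10}
'c' @ 1: {1,2,3,4,5,6,8,9,10,11}  ✓accept
'c' @ 2: {1,2,3,4,5,6,7,8,9,10,11}  ✓accept
'b' @ 3: {1,2,3,4,7,8,9,10}  ✓accept
'c' @ 4: {1,2,3,4,5,6,8,9,10,11}  ✓accept
'c' @ 5: {1,2,3,4,5,6,7,8,9,10,11}  ✓accept
final: {1,2,3,4,5,6,7,8,9,10,11}; accept 1 in set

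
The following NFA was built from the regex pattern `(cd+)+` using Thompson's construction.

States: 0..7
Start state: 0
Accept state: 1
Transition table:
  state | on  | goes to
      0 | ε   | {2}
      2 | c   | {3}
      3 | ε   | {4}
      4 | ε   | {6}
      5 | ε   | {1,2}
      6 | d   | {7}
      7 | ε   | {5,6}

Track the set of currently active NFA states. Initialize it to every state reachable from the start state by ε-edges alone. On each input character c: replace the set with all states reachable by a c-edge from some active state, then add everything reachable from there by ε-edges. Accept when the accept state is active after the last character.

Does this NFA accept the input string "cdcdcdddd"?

Answer: ACCEPT

Trace:
S₀ = ε-closure({0}) = {0,2}
'c' @ 1: {3,4,6}
'd' @ 2: {1,2,5,6,7}  [accepting]
'c' @ 3: {3,4,6}
'd' @ 4: {1,2,5,6,7}  [accepting]
'c' @ 5: {3,4,6}
'd' @ 6: {1,2,5,6,7}  [accepting]
'd' @ 7: {1,2,5,6,7}  [accepting]
'd' @ 8: {1,2,5,6,7}  [accepting]
'd' @ 9: {1,2,5,6,7}  [accepting]
final: {1,2,5,6,7}; accept 1 in set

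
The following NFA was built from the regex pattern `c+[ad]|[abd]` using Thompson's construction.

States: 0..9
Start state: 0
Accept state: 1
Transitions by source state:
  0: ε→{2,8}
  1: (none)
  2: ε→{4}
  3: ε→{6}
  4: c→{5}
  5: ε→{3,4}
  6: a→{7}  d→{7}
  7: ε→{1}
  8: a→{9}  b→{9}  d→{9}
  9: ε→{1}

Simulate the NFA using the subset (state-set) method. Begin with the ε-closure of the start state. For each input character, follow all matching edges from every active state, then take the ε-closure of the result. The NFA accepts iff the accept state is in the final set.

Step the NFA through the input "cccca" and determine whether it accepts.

S₀ = ε-closure({0}) = {0,2,4,8}
'c' @ 1: {3,4,5,6}
'c' @ 2: {3,4,5,6}
'c' @ 3: {3,4,5,6}
'c' @ 4: {3,4,5,6}
'a' @ 5: {1,7}  ✓accept
after full input: {1,7}  (accept=1 in)

Answer: ACCEPT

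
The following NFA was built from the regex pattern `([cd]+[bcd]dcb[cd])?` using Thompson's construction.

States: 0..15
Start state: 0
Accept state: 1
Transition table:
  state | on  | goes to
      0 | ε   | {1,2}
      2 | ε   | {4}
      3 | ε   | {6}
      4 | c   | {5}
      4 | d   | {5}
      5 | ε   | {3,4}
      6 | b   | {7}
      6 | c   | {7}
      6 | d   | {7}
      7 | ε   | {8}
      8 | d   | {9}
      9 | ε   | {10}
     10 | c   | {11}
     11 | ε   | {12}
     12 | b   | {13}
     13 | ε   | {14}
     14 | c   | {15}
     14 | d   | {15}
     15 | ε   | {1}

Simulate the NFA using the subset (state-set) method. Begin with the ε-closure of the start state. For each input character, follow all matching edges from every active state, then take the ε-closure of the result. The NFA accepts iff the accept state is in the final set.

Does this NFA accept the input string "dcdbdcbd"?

initial (ε-close {0}): {0,1,2,4}
'd' @ 1: {3,4,5,6}
'c' @ 2: {3,4,5,6,7,8}
'd' @ 3: {3,4,5,6,7,8,9,10}
'b' @ 4: {7,8}
'd' @ 5: {9,10}
'c' @ 6: {11,12}
'b' @ 7: {13,14}
'd' @ 8: {1,15}  ✓accept
after full input: {1,15}  (accept=1 in)

Answer: ACCEPT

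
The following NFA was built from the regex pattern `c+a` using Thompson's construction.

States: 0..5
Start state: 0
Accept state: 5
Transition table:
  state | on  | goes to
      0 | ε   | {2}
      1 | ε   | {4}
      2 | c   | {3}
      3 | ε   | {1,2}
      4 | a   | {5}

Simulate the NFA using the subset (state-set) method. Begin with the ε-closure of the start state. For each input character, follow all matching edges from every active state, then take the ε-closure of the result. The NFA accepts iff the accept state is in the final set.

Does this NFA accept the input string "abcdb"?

Answer: REJECT

Derivation:
S₀ = ε-closure({0}) = {0,2}
'a' @ 1: {}  — no active states
rest 'bcdb' ignored (set empty)
after full input: {}  (accept=5 not in)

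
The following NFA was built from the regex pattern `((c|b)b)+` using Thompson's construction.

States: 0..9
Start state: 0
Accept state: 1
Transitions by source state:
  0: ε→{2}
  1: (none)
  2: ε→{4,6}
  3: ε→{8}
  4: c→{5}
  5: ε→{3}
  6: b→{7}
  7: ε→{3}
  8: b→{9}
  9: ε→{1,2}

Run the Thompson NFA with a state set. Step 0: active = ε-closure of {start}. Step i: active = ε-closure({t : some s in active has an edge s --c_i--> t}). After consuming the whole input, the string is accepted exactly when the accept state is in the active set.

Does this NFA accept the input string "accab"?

start: ε-closure({0}) = {0,2,4,6}
'a' @ 1: {}  — state set empty
rest 'ccab' ignored (set empty)
after full input: {}  (accept=1 not in)

Answer: REJECT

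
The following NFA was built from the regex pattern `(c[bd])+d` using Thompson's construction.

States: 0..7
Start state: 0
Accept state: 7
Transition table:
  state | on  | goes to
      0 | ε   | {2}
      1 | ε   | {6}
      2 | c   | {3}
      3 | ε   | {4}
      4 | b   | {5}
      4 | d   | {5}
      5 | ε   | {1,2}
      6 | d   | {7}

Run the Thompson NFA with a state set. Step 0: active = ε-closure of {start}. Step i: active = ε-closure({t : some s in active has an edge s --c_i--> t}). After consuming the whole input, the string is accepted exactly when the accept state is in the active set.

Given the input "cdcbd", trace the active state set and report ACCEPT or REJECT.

start: ε-closure({0}) = {0,2}
'c' @ 1: {3,4}
'd' @ 2: {1,2,5,6}
'c' @ 3: {3,4}
'b' @ 4: {1,2,5,6}
'd' @ 5: {7}  (accept∈set)
end set {7} — state 7 in

Answer: ACCEPT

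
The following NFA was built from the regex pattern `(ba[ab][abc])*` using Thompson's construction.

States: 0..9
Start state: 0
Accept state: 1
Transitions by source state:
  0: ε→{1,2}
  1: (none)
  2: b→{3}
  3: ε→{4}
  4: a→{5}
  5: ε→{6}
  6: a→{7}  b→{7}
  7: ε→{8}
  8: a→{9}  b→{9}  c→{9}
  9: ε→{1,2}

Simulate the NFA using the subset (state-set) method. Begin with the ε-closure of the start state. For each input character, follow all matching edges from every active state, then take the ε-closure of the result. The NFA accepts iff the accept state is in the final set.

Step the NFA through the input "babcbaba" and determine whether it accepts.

Answer: ACCEPT

Derivation:
S₀ = ε-closure({0}) = {0,1,2}
'b' @ 1: {3,4}
'a' @ 2: {5,6}
'b' @ 3: {7,8}
'c' @ 4: {1,2,9}  (accept∈set)
'b' @ 5: {3,4}
'a' @ 6: {5,6}
'b' @ 7: {7,8}
'a' @ 8: {1,2,9}  (accept∈set)
final: {1,2,9}; accept 1 in set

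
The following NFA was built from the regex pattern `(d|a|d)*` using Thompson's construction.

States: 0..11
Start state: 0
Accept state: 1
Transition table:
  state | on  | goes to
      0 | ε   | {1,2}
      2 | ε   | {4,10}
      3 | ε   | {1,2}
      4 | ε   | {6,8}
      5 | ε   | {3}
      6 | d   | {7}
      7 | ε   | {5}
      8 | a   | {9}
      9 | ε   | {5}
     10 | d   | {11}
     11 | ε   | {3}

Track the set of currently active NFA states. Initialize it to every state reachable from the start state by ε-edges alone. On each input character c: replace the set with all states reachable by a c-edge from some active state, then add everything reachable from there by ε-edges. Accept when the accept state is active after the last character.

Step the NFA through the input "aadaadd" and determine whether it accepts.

Answer: ACCEPT

Trace:
S₀ = ε-closure({0}) = {0,1,2,4,6,8,10}
'a' @ 1: {1,2,3,4,5,6,8,9,10}  ✓accept
'a' @ 2: {1,2,3,4,5,6,8,9,10}  ✓accept
'd' @ 3: {1,2,3,4,5,6,7,8,10,11}  ✓accept
'a' @ 4: {1,2,3,4,5,6,8,9,10}  ✓accept
'a' @ 5: {1,2,3,4,5,6,8,9,10}  ✓accept
'd' @ 6: {1,2,3,4,5,6,7,8,10,11}  ✓accept
'd' @ 7: {1,2,3,4,5,6,7,8,10,11}  ✓accept
end set {1,2,3,4,5,6,7,8,10,11} — state 1 in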